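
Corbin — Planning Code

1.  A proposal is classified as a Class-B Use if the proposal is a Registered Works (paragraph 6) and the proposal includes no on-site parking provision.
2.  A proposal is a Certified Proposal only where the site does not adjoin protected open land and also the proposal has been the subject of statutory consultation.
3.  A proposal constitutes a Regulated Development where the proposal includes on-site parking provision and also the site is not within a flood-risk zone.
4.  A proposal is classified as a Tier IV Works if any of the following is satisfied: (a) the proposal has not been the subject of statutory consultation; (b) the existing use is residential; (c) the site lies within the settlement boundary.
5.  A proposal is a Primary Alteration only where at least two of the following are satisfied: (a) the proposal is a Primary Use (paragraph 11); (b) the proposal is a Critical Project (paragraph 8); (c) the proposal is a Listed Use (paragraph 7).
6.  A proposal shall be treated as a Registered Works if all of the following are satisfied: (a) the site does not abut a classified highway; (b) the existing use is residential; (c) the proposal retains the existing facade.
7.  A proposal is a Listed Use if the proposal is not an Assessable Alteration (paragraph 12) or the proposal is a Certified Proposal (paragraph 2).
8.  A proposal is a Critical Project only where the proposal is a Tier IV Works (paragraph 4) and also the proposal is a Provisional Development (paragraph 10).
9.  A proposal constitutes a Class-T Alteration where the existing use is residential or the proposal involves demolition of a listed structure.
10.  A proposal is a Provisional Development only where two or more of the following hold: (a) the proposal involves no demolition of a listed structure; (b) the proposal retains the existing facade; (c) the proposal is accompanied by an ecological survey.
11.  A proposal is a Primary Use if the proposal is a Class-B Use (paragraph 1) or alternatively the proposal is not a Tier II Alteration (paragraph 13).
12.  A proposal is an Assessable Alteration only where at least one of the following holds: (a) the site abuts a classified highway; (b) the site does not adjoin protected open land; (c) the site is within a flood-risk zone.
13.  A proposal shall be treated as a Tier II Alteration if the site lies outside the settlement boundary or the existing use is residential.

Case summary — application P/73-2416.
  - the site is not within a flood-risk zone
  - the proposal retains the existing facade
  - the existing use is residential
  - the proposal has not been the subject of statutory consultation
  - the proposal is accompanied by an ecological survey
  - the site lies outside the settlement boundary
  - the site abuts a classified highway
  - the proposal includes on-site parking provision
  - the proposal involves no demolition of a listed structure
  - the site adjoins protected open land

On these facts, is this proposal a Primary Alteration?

No

paragraph 6 — Registered Works: [the site does not abut a classified highway? no] AND [the existing use is residential? yes] AND [the proposal retains the existing facade? yes] → not satisfied.
paragraph 1 — Class-B Use: [Registered Works (paragraph 6)? no] AND [the proposal includes no on-site parking provision? no] → not satisfied.
paragraph 13 — Tier II Alteration: [the site lies outside the settlement boundary? yes] OR [the existing use is residential? yes] → satisfied.
paragraph 11 — Primary Use: [Class-B Use (paragraph 1)? no] OR [not a Tier II Alteration (paragraph 13)? no] → not satisfied.
paragraph 4 — Tier IV Works: [the proposal has not been the subject of statutory consultation? yes] OR [the existing use is residential? yes] OR [the site lies within the settlement boundary? no] → satisfied.
paragraph 10 — Provisional Development: the proposal involves no demolition of a listed structure? yes; the proposal retains the existing facade? yes; the proposal is accompanied by an ecological survey? yes — 3 of 3 hold (need ≥2) → satisfied.
paragraph 8 — Critical Project: [Tier IV Works (paragraph 4)? yes] AND [Provisional Development (paragraph 10)? yes] → satisfied.
paragraph 12 — Assessable Alteration: [the site abuts a classified highway? yes] OR [the site does not adjoin protected open land? no] OR [the site is within a flood-risk zone? no] → satisfied.
paragraph 2 — Certified Proposal: [the site does not adjoin protected open land? no] AND [the proposal has been the subject of statutory consultation? no] → not satisfied.
paragraph 7 — Listed Use: [not an Assessable Alteration (paragraph 12)? no] OR [Certified Proposal (paragraph 2)? no] → not satisfied.
paragraph 5 — Primary Alteration: Primary Use (paragraph 11)? no; Critical Project (paragraph 8)? yes; Listed Use (paragraph 7)? no — 1 of 3 hold (need ≥2) → not satisfied.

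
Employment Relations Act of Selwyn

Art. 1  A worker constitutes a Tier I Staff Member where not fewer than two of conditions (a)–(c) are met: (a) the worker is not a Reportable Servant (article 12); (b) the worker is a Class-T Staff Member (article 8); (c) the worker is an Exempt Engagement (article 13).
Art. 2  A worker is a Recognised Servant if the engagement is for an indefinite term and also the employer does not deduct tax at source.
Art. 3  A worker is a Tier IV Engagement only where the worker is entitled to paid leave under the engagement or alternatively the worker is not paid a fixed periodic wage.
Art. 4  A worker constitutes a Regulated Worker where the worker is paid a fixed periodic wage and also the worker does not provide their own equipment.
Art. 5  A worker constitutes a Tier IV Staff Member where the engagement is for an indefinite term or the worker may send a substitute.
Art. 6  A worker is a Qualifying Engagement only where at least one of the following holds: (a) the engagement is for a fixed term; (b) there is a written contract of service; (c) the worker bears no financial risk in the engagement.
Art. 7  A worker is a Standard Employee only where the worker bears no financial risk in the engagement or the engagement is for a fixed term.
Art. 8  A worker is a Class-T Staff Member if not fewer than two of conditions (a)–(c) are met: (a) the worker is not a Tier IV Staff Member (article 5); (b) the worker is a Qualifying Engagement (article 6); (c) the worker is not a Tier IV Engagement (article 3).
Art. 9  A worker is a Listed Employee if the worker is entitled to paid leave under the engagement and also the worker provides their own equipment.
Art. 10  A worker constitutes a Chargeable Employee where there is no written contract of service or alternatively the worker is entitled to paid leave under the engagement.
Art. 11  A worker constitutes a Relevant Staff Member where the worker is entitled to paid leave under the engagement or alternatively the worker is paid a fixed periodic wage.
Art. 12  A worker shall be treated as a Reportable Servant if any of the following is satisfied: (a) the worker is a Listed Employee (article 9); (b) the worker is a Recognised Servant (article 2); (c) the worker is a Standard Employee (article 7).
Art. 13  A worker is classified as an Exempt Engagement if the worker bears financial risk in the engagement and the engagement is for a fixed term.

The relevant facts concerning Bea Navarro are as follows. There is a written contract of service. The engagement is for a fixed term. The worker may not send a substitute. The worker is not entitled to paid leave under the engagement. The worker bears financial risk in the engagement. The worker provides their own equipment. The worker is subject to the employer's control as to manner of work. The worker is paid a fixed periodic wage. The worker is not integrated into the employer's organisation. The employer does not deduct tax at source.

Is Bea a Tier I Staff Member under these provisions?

Under article 9: the worker is entitled to paid leave under the engagement? no; and the worker provides their own equipment? yes. So the worker is not a Listed Employee.
Under article 2: the engagement is for an indefinite term? no; and the employer does not deduct tax at source? yes. So the worker is not a Recognised Servant.
Under article 7: the worker bears no financial risk in the engagement? no; or the engagement is for a fixed term? yes. So the worker is a Standard Employee.
Under article 12: Listed Employee (article 9)? no; or Recognised Servant (article 2)? no; or Standard Employee (article 7)? yes. So the worker is a Reportable Servant.
Under article 5: the engagement is for an indefinite term? no; or the worker may send a substitute? no. So the worker is not a Tier IV Staff Member.
Under article 6: the engagement is for a fixed term? yes; or there is a written contract of service? yes; or the worker bears no financial risk in the engagement? no. So the worker is a Qualifying Engagement.
Under article 3: the worker is entitled to paid leave under the engagement? no; or the worker is not paid a fixed periodic wage? no. So the worker is not a Tier IV Engagement.
Under article 8: not a Tier IV Staff Member (article 5)? yes; Qualifying Engagement (article 6)? yes; not a Tier IV Engagement (article 3)? yes — 3 of 3 hold (need ≥2) → satisfied.
Under article 13: the worker bears financial risk in the engagement? yes; and the engagement is for a fixed term? yes. So the worker is an Exempt Engagement.
Under article 1: not a Reportable Servant (article 12)? no; Class-T Staff Member (article 8)? yes; Exempt Engagement (article 13)? yes — 2 of 3 hold (need ≥2) → satisfied.

Yes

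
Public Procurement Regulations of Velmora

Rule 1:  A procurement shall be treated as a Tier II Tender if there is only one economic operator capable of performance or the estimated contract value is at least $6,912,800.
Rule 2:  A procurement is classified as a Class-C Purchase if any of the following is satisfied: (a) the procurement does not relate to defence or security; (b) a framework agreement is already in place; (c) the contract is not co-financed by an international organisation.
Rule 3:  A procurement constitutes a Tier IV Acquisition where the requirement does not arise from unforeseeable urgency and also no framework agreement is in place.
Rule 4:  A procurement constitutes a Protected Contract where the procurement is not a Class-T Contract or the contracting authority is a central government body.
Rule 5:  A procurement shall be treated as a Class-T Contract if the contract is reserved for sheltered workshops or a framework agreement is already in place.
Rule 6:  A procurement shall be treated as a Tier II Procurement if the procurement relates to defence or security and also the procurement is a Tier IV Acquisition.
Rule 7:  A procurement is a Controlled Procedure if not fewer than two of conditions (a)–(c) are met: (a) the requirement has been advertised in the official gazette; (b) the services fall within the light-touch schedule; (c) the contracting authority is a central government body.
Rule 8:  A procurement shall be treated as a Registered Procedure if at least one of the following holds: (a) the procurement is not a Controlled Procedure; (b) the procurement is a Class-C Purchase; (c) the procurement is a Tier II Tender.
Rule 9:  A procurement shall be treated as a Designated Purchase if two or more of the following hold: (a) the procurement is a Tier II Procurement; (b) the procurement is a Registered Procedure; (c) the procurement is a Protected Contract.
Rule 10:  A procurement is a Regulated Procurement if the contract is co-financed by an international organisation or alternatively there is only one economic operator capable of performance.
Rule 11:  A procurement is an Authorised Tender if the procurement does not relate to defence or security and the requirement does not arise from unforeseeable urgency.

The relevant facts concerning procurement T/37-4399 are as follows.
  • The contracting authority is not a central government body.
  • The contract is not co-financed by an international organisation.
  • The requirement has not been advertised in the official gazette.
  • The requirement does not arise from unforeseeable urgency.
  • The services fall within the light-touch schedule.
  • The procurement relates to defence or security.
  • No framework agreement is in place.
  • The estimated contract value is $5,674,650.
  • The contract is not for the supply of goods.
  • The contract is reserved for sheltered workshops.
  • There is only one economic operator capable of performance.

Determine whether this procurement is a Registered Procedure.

Under rule 7: the requirement has been advertised in the official gazette? no; the services fall within the light-touch schedule? yes; the contracting authority is a central government body? no — 1 of 3 hold (need ≥2) → not satisfied.
Under rule 2: the procurement does not relate to defence or security? no; or a framework agreement is already in place? no; or the contract is not co-financed by an international organisation? yes. So the procurement is a Class-C Purchase.
Under rule 1: there is only one economic operator capable of performance? yes; or estimated contract value: $5,674,650 ≥ $6,912,800? no. So the procurement is a Tier II Tender.
Under rule 8: not a Controlled Procedure (rule 7)? yes; or Class-C Purchase (rule 2)? yes; or Tier II Tender (rule 1)? yes. So the procurement is a Registered Procedure.

Yes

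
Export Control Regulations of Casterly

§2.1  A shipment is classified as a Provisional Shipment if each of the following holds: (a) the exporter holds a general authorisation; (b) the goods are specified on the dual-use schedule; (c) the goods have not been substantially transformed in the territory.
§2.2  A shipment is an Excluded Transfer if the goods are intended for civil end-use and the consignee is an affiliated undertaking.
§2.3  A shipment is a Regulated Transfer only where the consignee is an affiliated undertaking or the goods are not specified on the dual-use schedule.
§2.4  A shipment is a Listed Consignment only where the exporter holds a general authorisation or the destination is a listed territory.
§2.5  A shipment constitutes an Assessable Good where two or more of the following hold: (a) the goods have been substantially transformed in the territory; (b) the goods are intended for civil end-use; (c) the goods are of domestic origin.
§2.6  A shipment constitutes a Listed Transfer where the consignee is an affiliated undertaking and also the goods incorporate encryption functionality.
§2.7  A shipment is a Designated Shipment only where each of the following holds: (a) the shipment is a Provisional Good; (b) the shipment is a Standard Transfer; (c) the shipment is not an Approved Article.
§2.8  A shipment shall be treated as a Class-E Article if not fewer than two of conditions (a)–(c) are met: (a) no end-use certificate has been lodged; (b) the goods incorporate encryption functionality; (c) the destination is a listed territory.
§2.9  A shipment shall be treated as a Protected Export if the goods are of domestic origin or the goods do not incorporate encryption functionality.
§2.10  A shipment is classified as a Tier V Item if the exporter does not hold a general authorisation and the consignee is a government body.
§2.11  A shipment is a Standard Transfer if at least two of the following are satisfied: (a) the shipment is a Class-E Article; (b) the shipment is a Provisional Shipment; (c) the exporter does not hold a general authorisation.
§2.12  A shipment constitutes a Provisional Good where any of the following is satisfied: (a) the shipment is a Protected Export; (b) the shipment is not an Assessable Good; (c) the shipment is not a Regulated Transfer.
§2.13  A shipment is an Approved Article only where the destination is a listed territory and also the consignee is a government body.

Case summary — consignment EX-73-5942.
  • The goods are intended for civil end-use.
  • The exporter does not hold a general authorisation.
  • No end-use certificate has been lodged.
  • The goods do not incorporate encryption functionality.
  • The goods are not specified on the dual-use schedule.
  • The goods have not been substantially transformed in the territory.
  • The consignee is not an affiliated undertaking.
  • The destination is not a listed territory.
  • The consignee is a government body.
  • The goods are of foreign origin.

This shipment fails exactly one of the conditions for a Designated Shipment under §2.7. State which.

Standard Transfer

§2.9 — Protected Export: [the goods are of domestic origin? no] OR [the goods do not incorporate encryption functionality? yes] → satisfied.
§2.5 — Assessable Good: the goods have been substantially transformed in the territory? no; the goods are intended for civil end-use? yes; the goods are of domestic origin? no — 1 of 3 hold (need ≥2) → not satisfied.
§2.3 — Regulated Transfer: [the consignee is an affiliated undertaking? no] OR [the goods are not specified on the dual-use schedule? yes] → satisfied.
§2.12 — Provisional Good: [Protected Export (§2.9)? yes] OR [not an Assessable Good (§2.5)? yes] OR [not a Regulated Transfer (§2.3)? no] → satisfied.
§2.8 — Class-E Article: no end-use certificate has been lodged? yes; the goods incorporate encryption functionality? no; the destination is a listed territory? no — 1 of 3 hold (need ≥2) → not satisfied.
§2.1 — Provisional Shipment: [the exporter holds a general authorisation? no] AND [the goods are specified on the dual-use schedule? no] AND [the goods have not been substantially transformed in the territory? yes] → not satisfied.
§2.11 — Standard Transfer: Class-E Article (§2.8)? no; Provisional Shipment (§2.1)? no; the exporter does not hold a general authorisation? yes — 1 of 3 hold (need ≥2) → not satisfied.
§2.13 — Approved Article: [the destination is a listed territory? no] AND [the consignee is a government body? yes] → not satisfied.
§2.7 — Designated Shipment: [Provisional Good (§2.12)? yes] AND [Standard Transfer (§2.11)? no] AND [not an Approved Article (§2.13)? yes] → not satisfied.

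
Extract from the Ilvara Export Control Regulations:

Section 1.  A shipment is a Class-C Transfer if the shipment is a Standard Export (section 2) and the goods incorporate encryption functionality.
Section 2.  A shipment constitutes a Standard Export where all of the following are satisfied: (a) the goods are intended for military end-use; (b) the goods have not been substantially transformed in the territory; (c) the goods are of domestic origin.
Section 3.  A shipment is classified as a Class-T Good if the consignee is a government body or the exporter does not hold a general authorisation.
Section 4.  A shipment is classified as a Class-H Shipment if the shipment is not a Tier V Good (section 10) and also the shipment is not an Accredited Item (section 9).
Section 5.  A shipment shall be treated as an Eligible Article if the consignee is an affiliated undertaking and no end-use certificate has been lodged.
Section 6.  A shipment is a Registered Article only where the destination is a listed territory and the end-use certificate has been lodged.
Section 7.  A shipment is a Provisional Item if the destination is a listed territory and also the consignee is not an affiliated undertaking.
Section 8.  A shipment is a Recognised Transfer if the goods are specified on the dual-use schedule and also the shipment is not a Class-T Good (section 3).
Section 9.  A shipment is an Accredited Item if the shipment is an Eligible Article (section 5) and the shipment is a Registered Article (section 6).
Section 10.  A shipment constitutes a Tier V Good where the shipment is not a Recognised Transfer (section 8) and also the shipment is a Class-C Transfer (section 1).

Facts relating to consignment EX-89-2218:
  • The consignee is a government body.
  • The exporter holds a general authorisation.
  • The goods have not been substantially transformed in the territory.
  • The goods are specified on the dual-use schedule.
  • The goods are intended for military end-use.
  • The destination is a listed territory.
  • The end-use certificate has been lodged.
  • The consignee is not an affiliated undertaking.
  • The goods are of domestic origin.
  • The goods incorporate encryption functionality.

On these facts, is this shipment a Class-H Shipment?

No

section 3 — Class-T Good: [the consignee is a government body? yes] OR [the exporter does not hold a general authorisation? no] → satisfied.
section 8 — Recognised Transfer: [the goods are specified on the dual-use schedule? yes] AND [not a Class-T Good (section 3)? no] → not satisfied.
section 2 — Standard Export: [the goods are intended for military end-use? yes] AND [the goods have not been substantially transformed in the territory? yes] AND [the goods are of domestic origin? yes] → satisfied.
section 1 — Class-C Transfer: [Standard Export (section 2)? yes] AND [the goods incorporate encryption functionality? yes] → satisfied.
section 10 — Tier V Good: [not a Recognised Transfer (section 8)? yes] AND [Class-C Transfer (section 1)? yes] → satisfied.
section 5 — Eligible Article: [the consignee is an affiliated undertaking? no] AND [no end-use certificate has been lodged? no] → not satisfied.
section 6 — Registered Article: [the destination is a listed territory? yes] AND [the end-use certificate has been lodged? yes] → satisfied.
section 9 — Accredited Item: [Eligible Article (section 5)? no] AND [Registered Article (section 6)? yes] → not satisfied.
section 4 — Class-H Shipment: [not a Tier V Good (section 10)? no] AND [not an Accredited Item (section 9)? yes] → not satisfied.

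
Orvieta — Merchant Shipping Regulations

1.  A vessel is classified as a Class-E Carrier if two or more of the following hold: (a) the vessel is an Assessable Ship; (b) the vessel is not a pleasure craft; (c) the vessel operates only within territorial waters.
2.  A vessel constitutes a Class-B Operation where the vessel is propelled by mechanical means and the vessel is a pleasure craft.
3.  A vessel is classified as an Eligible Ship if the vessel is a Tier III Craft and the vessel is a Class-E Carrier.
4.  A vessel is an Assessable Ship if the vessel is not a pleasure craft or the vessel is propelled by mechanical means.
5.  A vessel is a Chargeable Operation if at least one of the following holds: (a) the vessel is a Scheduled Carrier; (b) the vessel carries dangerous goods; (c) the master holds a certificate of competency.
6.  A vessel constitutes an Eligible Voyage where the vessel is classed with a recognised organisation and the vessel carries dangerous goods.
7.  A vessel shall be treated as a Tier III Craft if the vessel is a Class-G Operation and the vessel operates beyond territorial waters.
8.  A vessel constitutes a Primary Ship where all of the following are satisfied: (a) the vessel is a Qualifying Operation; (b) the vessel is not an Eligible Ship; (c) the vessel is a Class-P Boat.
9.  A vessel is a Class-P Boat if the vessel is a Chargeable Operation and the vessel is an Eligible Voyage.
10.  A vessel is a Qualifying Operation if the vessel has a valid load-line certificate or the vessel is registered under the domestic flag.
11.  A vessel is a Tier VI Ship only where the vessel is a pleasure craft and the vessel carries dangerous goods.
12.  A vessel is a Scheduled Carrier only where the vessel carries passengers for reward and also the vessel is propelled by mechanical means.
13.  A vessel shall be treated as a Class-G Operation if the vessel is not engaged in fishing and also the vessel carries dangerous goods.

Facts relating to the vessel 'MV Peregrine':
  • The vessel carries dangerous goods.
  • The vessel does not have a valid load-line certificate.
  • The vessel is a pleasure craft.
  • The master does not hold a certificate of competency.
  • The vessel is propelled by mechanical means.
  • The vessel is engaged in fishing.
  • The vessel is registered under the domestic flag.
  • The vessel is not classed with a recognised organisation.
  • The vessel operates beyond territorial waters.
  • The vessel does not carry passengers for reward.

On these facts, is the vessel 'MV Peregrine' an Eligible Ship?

paragraph 13 — Class-G Operation: [the vessel is not engaged in fishing? no] AND [the vessel carries dangerous goods? yes] → not satisfied.
paragraph 7 — Tier III Craft: [Class-G Operation (paragraph 13)? no] AND [the vessel operates beyond territorial waters? yes] → not satisfied.
paragraph 4 — Assessable Ship: [the vessel is not a pleasure craft? no] OR [the vessel is propelled by mechanical means? yes] → satisfied.
paragraph 1 — Class-E Carrier: Assessable Ship (paragraph 4)? yes; the vessel is not a pleasure craft? no; the vessel operates only within territorial waters? no — 1 of 3 hold (need ≥2) → not satisfied.
paragraph 3 — Eligible Ship: [Tier III Craft (paragraph 7)? no] AND [Class-E Carrier (paragraph 1)? no] → not satisfied.

No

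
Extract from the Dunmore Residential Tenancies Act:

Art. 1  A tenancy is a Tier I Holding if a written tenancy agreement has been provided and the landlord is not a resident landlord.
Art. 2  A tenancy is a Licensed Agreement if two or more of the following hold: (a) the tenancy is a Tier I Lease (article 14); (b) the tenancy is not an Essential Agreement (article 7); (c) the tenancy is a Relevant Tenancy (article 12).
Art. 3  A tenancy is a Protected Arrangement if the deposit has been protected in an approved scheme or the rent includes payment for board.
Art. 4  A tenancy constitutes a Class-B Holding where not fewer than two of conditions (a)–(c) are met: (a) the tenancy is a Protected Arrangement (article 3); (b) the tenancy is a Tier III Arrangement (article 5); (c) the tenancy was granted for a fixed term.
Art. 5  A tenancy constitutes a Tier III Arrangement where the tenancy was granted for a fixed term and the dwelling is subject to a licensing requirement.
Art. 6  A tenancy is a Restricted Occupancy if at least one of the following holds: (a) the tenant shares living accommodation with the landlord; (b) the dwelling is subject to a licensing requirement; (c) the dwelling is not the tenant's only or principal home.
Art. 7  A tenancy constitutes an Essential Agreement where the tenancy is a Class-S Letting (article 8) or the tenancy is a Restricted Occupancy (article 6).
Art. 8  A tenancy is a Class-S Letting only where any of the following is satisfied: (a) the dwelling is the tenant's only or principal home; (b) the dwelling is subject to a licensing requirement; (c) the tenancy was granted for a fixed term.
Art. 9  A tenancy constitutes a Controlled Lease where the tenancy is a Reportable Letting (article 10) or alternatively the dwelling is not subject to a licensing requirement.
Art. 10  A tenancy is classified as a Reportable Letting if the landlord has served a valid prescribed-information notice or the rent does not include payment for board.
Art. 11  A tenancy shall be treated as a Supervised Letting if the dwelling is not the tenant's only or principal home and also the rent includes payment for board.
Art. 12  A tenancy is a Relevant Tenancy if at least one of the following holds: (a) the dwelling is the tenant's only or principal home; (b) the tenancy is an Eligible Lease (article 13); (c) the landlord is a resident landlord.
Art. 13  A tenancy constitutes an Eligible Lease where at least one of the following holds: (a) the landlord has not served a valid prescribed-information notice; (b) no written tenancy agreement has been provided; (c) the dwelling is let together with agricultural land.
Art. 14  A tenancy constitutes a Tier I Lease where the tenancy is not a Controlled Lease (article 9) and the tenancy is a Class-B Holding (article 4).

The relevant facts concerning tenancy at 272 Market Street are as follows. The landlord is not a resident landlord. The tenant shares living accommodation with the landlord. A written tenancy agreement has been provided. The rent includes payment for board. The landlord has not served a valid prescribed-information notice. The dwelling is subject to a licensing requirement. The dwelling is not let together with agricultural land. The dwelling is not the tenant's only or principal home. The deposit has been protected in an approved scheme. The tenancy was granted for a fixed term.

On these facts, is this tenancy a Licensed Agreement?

Yes

article 10 — Reportable Letting: [the landlord has served a valid prescribed-information notice? no] OR [the rent does not include payment for board? no] → not satisfied.
article 9 — Controlled Lease: [Reportable Letting (article 10)? no] OR [the dwelling is not subject to a licensing requirement? no] → not satisfied.
article 3 — Protected Arrangement: [the deposit has been protected in an approved scheme? yes] OR [the rent includes payment for board? yes] → satisfied.
article 5 — Tier III Arrangement: [the tenancy was granted for a fixed term? yes] AND [the dwelling is subject to a licensing requirement? yes] → satisfied.
article 4 — Class-B Holding: Protected Arrangement (article 3)? yes; Tier III Arrangement (article 5)? yes; the tenancy was granted for a fixed term? yes — 3 of 3 hold (need ≥2) → satisfied.
article 14 — Tier I Lease: [not a Controlled Lease (article 9)? yes] AND [Class-B Holding (article 4)? yes] → satisfied.
article 8 — Class-S Letting: [the dwelling is the tenant's only or principal home? no] OR [the dwelling is subject to a licensing requirement? yes] OR [the tenancy was granted for a fixed term? yes] → satisfied.
article 6 — Restricted Occupancy: [the tenant shares living accommodation with the landlord? yes] OR [the dwelling is subject to a licensing requirement? yes] OR [the dwelling is not the tenant's only or principal home? yes] → satisfied.
article 7 — Essential Agreement: [Class-S Letting (article 8)? yes] OR [Restricted Occupancy (article 6)? yes] → satisfied.
article 13 — Eligible Lease: [the landlord has not served a valid prescribed-information notice? yes] OR [no written tenancy agreement has been provided? no] OR [the dwelling is let together with agricultural land? no] → satisfied.
article 12 — Relevant Tenancy: [the dwelling is the tenant's only or principal home? no] OR [Eligible Lease (article 13)? yes] OR [the landlord is a resident landlord? no] → satisfied.
article 2 — Licensed Agreement: Tier I Lease (article 14)? yes; not an Essential Agreement (article 7)? no; Relevant Tenancy (article 12)? yes — 2 of 3 hold (need ≥2) → satisfied.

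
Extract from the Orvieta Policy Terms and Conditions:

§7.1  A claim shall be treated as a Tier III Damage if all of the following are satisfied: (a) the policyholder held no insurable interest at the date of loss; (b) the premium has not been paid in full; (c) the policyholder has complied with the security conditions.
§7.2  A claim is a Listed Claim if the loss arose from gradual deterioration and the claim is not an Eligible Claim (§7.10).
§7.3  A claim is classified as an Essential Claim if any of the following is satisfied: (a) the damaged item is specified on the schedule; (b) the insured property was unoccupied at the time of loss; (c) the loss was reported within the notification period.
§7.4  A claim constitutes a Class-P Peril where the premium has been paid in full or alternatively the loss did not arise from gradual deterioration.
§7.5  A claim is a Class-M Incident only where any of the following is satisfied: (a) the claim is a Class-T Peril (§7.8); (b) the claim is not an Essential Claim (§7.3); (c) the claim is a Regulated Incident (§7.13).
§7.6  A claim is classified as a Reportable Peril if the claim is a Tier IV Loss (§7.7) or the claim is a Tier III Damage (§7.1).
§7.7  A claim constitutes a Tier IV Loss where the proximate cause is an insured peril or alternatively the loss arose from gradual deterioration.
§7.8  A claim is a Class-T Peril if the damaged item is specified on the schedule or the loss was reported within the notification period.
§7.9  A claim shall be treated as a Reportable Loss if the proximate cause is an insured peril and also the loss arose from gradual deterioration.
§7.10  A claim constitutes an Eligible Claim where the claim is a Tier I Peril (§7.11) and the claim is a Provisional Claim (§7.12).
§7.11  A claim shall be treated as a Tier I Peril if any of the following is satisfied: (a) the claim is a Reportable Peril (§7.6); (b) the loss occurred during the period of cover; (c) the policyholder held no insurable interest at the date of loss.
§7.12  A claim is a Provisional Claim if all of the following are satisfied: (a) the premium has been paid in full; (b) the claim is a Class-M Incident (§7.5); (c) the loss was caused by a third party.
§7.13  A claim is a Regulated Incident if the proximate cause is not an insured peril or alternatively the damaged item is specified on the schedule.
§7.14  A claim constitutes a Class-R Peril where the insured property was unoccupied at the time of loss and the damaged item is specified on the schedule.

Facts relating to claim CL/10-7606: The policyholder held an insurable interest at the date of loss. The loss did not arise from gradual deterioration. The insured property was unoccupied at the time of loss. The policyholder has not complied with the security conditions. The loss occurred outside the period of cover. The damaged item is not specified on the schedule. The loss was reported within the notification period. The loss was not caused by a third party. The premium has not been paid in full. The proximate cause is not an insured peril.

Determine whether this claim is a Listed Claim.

§7.7 — Tier IV Loss: [the proximate cause is an insured peril? no] OR [the loss arose from gradual deterioration? no] → not satisfied.
§7.1 — Tier III Damage: [the policyholder held no insurable interest at the date of loss? no] AND [the premium has not been paid in full? yes] AND [the policyholder has complied with the security conditions? no] → not satisfied.
§7.6 — Reportable Peril: [Tier IV Loss (§7.7)? no] OR [Tier III Damage (§7.1)? no] → not satisfied.
§7.11 — Tier I Peril: [Reportable Peril (§7.6)? no] OR [the loss occurred during the period of cover? no] OR [the policyholder held no insurable interest at the date of loss? no] → not satisfied.
§7.8 — Class-T Peril: [the damaged item is specified on the schedule? no] OR [the loss was reported within the notification period? yes] → satisfied.
§7.3 — Essential Claim: [the damaged item is specified on the schedule? no] OR [the insured property was unoccupied at the time of loss? yes] OR [the loss was reported within the notification period? yes] → satisfied.
§7.13 — Regulated Incident: [the proximate cause is not an insured peril? yes] OR [the damaged item is specified on the schedule? no] → satisfied.
§7.5 — Class-M Incident: [Class-T Peril (§7.8)? yes] OR [not an Essential Claim (§7.3)? no] OR [Regulated Incident (§7.13)? yes] → satisfied.
§7.12 — Provisional Claim: [the premium has been paid in full? no] AND [Class-M Incident (§7.5)? yes] AND [the loss was caused by a third party? no] → not satisfied.
§7.10 — Eligible Claim: [Tier I Peril (§7.11)? no] AND [Provisional Claim (§7.12)? no] → not satisfied.
§7.2 — Listed Claim: [the loss arose from gradual deterioration? no] AND [not an Eligible Claim (§7.10)? yes] → not satisfied.

No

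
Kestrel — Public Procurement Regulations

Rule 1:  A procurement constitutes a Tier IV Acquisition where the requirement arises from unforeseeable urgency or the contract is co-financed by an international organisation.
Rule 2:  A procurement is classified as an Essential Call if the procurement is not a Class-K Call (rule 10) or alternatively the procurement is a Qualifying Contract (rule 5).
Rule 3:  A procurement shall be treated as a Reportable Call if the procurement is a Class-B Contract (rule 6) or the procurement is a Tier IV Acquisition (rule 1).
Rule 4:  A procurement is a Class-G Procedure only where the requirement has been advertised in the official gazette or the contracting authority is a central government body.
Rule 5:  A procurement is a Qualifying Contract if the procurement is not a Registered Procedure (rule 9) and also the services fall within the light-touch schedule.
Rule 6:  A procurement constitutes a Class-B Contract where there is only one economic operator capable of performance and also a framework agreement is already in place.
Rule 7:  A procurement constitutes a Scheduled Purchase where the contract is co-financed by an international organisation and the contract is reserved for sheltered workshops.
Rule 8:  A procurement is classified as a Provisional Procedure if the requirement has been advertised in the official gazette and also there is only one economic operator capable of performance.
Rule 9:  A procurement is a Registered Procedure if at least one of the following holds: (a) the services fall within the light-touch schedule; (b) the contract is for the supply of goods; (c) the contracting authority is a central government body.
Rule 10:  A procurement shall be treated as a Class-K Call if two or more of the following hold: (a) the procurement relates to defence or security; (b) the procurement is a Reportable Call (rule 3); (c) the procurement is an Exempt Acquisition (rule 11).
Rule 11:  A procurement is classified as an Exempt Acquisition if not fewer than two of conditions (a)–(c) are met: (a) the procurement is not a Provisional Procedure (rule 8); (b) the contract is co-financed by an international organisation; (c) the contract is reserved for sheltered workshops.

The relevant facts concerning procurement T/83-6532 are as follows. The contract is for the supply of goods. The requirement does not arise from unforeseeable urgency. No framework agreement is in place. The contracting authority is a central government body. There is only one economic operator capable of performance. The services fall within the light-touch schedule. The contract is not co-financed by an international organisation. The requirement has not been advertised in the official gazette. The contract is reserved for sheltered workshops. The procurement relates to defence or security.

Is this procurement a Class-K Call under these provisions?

Under rule 6: there is only one economic operator capable of performance? yes; and a framework agreement is already in place? no. So the procurement is not a Class-B Contract.
Under rule 1: the requirement arises from unforeseeable urgency? no; or the contract is co-financed by an international organisation? no. So the procurement is not a Tier IV Acquisition.
Under rule 3: Class-B Contract (rule 6)? no; or Tier IV Acquisition (rule 1)? no. So the procurement is not a Reportable Call.
Under rule 8: the requirement has been advertised in the official gazette? no; and there is only one economic operator capable of performance? yes. So the procurement is not a Provisional Procedure.
Under rule 11: not a Provisional Procedure (rule 8)? yes; the contract is co-financed by an international organisation? no; the contract is reserved for sheltered workshops? yes — 2 of 3 hold (need ≥2) → satisfied.
Under rule 10: the procurement relates to defence or security? yes; Reportable Call (rule 3)? no; Exempt Acquisition (rule 11)? yes — 2 of 3 hold (need ≥2) → satisfied.

Yes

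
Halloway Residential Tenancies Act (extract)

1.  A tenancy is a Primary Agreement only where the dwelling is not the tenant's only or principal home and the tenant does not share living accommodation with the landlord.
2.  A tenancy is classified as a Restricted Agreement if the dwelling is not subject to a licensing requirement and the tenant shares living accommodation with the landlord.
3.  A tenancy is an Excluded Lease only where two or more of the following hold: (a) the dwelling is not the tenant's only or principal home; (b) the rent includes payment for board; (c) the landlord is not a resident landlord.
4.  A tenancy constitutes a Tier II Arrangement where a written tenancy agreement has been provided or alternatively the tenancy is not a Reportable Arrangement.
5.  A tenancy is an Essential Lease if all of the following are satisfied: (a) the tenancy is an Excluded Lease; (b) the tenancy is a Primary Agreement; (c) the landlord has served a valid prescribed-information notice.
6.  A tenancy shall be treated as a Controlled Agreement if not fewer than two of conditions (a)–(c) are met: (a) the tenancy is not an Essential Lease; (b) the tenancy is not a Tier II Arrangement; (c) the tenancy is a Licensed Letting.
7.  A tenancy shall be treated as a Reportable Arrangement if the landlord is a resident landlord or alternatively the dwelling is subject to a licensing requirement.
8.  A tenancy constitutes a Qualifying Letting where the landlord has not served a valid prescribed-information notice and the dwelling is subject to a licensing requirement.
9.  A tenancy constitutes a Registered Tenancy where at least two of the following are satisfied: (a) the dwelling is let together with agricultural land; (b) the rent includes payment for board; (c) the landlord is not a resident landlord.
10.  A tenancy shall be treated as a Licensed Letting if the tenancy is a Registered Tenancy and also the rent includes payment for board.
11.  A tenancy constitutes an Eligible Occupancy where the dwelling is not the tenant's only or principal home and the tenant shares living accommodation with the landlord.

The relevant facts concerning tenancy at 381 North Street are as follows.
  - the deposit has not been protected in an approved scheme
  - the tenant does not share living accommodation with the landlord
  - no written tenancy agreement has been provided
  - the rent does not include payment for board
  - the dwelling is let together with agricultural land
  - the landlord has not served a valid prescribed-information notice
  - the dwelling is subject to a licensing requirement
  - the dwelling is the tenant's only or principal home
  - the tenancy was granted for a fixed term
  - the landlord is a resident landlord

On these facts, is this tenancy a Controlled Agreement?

Yes

Under paragraph 3: the dwelling is not the tenant's only or principal home? no; the rent includes payment for board? no; the landlord is not a resident landlord? no — 0 of 3 hold (need ≥2) → not satisfied.
Under paragraph 1: the dwelling is not the tenant's only or principal home? no; and the tenant does not share living accommodation with the landlord? yes. So the tenancy is not a Primary Agreement.
Under paragraph 5: Excluded Lease (paragraph 3)? no; and Primary Agreement (paragraph 1)? no; and the landlord has served a valid prescribed-information notice? no. So the tenancy is not an Essential Lease.
Under paragraph 7: the landlord is a resident landlord? yes; or the dwelling is subject to a licensing requirement? yes. So the tenancy is a Reportable Arrangement.
Under paragraph 4: a written tenancy agreement has been provided? no; or not a Reportable Arrangement (paragraph 7)? no. So the tenancy is not a Tier II Arrangement.
Under paragraph 9: the dwelling is let together with agricultural land? yes; the rent includes payment for board? no; the landlord is not a resident landlord? no — 1 of 3 hold (need ≥2) → not satisfied.
Under paragraph 10: Registered Tenancy (paragraph 9)? no; and the rent includes payment for board? no. So the tenancy is not a Licensed Letting.
Under paragraph 6: not an Essential Lease (paragraph 5)? yes; not a Tier II Arrangement (paragraph 4)? yes; Licensed Letting (paragraph 10)? no — 2 of 3 hold (need ≥2) → satisfied.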